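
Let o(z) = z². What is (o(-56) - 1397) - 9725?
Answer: -7986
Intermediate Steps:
(o(-56) - 1397) - 9725 = ((-56)² - 1397) - 9725 = (3136 - 1397) - 9725 = 1739 - 9725 = -7986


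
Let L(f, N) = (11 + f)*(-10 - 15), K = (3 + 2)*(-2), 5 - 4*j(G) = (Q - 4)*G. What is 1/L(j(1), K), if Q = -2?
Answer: -4/1375 ≈ -0.0029091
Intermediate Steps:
j(G) = 5/4 + 3*G/2 (j(G) = 5/4 - (-2 - 4)*G/4 = 5/4 - (-3)*G/2 = 5/4 + 3*G/2)
K = -10 (K = 5*(-2) = -10)
L(f, N) = -275 - 25*f (L(f, N) = (11 + f)*(-25) = -275 - 25*f)
1/L(j(1), K) = 1/(-275 - 25*(5/4 + (3/2)*1)) = 1/(-275 - 25*(5/4 + 3/2)) = 1/(-275 - 25*11/4) = 1/(-275 - 275/4) = 1/(-1375/4) = -4/1375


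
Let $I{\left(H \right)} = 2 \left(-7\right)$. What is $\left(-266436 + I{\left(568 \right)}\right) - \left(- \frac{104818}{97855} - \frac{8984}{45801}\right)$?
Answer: $- \frac{1194185079116212}{4481856855} \approx -2.6645 \cdot 10^{5}$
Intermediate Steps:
$I{\left(H \right)} = -14$
$\left(-266436 + I{\left(568 \right)}\right) - \left(- \frac{104818}{97855} - \frac{8984}{45801}\right) = \left(-266436 - 14\right) - \left(- \frac{104818}{97855} - \frac{8984}{45801}\right) = -266450 - - \frac{5679898538}{4481856855} = -266450 + \left(\frac{8984}{45801} + \frac{104818}{97855}\right) = -266450 + \frac{5679898538}{4481856855} = - \frac{1194185079116212}{4481856855}$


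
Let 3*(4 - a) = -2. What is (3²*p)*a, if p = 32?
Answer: 1344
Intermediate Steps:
a = 14/3 (a = 4 - ⅓*(-2) = 4 + ⅔ = 14/3 ≈ 4.6667)
(3²*p)*a = (3²*32)*(14/3) = (9*32)*(14/3) = 288*(14/3) = 1344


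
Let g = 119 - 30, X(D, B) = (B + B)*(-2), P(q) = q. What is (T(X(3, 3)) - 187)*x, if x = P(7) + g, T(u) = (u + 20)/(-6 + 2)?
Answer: -18144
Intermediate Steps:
X(D, B) = -4*B (X(D, B) = (2*B)*(-2) = -4*B)
g = 89
T(u) = -5 - u/4 (T(u) = (20 + u)/(-4) = (20 + u)*(-¼) = -5 - u/4)
x = 96 (x = 7 + 89 = 96)
(T(X(3, 3)) - 187)*x = ((-5 - (-1)*3) - 187)*96 = ((-5 - ¼*(-12)) - 187)*96 = ((-5 + 3) - 187)*96 = (-2 - 187)*96 = -189*96 = -18144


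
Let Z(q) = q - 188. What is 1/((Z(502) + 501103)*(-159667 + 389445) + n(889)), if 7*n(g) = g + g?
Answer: 1/115214595680 ≈ 8.6795e-12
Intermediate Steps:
n(g) = 2*g/7 (n(g) = (g + g)/7 = (2*g)/7 = 2*g/7)
Z(q) = -188 + q
1/((Z(502) + 501103)*(-159667 + 389445) + n(889)) = 1/(((-188 + 502) + 501103)*(-159667 + 389445) + (2/7)*889) = 1/((314 + 501103)*229778 + 254) = 1/(501417*229778 + 254) = 1/(115214595426 + 254) = 1/115214595680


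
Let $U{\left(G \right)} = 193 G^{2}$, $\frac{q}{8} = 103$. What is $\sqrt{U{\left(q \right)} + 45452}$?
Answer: $2 \sqrt{32771955} \approx 11449.0$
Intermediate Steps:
$q = 824$ ($q = 8 \cdot 103 = 824$)
$\sqrt{U{\left(q \right)} + 45452} = \sqrt{193 \cdot 824^{2} + 45452} = \sqrt{193 \cdot 678976 + 45452} = \sqrt{131042368 + 45452} = \sqrt{131087820} = 2 \sqrt{32771955}$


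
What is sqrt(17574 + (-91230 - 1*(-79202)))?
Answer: sqrt(5546) ≈ 74.471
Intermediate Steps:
sqrt(17574 + (-91230 - 1*(-79202))) = sqrt(17574 + (-91230 + 79202)) = sqrt(17574 - 12028) = sqrt(5546)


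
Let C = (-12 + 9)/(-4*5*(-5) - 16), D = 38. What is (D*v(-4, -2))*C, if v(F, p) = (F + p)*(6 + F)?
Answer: 114/7 ≈ 16.286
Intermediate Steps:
v(F, p) = (6 + F)*(F + p)
C = -1/28 (C = -3/(-20*(-5) - 16) = -3/(100 - 16) = -3/84 = -3*1/84 = -1/28 ≈ -0.035714)
(D*v(-4, -2))*C = (38*((-4)² + 6*(-4) + 6*(-2) - 4*(-2)))*(-1/28) = (38*(16 - 24 - 12 + 8))*(-1/28) = (38*(-12))*(-1/28) = -456*(-1/28) = 114/7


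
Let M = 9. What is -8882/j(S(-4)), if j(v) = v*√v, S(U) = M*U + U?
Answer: -4441*I*√10/400 ≈ -35.109*I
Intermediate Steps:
S(U) = 10*U (S(U) = 9*U + U = 10*U)
j(v) = v^(3/2)
-8882/j(S(-4)) = -8882*I*√10/800 = -4441*I*√10/400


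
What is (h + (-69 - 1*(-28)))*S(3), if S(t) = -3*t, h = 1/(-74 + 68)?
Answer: 741/2 ≈ 370.50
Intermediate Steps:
h = -⅙ (h = 1/(-6) = -⅙ ≈ -0.16667)
(h + (-69 - 1*(-28)))*S(3) = (-⅙ + (-69 - 1*(-28)))*(-3*3) = (-⅙ + (-69 + 28))*(-9) = (-⅙ - 41)*(-9) = -247/6*(-9) = 741/2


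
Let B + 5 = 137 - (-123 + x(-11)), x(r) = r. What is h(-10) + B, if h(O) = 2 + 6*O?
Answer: 208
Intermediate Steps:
B = 266 (B = -5 + (137 - (-123 - 11)) = -5 + (137 - 1*(-134)) = -5 + (137 + 134) = -5 + 271 = 266)
h(-10) + B = (2 + 6*(-10)) + 266 = (2 - 60) + 266 = -58 + 266 = 208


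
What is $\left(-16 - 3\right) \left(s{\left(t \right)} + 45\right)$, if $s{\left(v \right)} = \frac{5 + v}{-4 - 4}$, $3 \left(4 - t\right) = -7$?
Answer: $- \frac{9937}{12} \approx -828.08$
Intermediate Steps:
$t = \frac{19}{3}$ ($t = 4 - - \frac{7}{3} = 4 + \frac{7}{3} = \frac{19}{3} \approx 6.3333$)
$s{\left(v \right)} = - \frac{5}{8} - \frac{v}{8}$ ($s{\left(v \right)} = \frac{5 + v}{-8} = \left(5 + v\right) \left(- \frac{1}{8}\right) = - \frac{5}{8} - \frac{v}{8}$)
$\left(-16 - 3\right) \left(s{\left(t \right)} + 45\right) = \left(-16 - 3\right) \left(\left(- \frac{5}{8} - \frac{19}{24}\right) + 45\right) = - 19 \left(- \frac{17}{12} + 45\right) = \left(-19\right) \frac{523}{12} = - \frac{9937}{12}$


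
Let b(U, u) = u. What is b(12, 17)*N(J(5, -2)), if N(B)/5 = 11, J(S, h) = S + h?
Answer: 935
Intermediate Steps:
N(B) = 55 (N(B) = 5*11 = 55)
b(12, 17)*N(J(5, -2)) = 17*55 = 935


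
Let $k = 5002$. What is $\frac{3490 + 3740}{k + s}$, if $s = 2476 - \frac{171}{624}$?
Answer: $\frac{1503840}{1555367} \approx 0.96687$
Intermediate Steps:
$s = \frac{514951}{208}$ ($s = 2476 - \frac{57}{208} = \frac{514951}{208} \approx 2475.7$)
$\frac{3490 + 3740}{k + s} = \frac{3490 + 3740}{5002 + \frac{514951}{208}} = \frac{7230}{\frac{1555367}{208}} = 7230 \cdot \frac{208}{1555367} = \frac{1503840}{1555367}$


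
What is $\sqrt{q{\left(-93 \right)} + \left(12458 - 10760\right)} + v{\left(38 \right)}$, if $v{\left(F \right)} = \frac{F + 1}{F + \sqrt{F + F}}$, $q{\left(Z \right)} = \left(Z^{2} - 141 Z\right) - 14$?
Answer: $\frac{13}{12} + \sqrt{23446} - \frac{13 \sqrt{19}}{228} \approx 153.96$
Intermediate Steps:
$q{\left(Z \right)} = -14 + Z^{2} - 141 Z$
$v{\left(F \right)} = \frac{1 + F}{F + \sqrt{2} \sqrt{F}}$ ($v{\left(F \right)} = \frac{1 + F}{F + \sqrt{2 F}} = \frac{1 + F}{F + \sqrt{2} \sqrt{F}}$)
$\sqrt{q{\left(-93 \right)} + \left(12458 - 10760\right)} + v{\left(38 \right)} = \sqrt{\left(-14 + \left(-93\right)^{2} - -13113\right) + \left(12458 - 10760\right)} + \frac{1 + 38}{38 + \sqrt{2} \sqrt{38}} = \sqrt{\left(-14 + 8649 + 13113\right) + \left(12458 - 10760\right)} + \frac{1}{38 + 2 \sqrt{19}} \cdot 39 = \sqrt{21748 + 1698} + \frac{39}{38 + 2 \sqrt{19}} = \sqrt{23446} + \frac{39}{38 + 2 \sqrt{19}}$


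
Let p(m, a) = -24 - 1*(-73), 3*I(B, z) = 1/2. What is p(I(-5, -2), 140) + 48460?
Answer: 48509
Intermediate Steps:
I(B, z) = 1/6 (I(B, z) = (1/3)/2 = (1/3)*(1/2) = 1/6)
p(m, a) = 49 (p(m, a) = -24 + 73 = 49)
p(I(-5, -2), 140) + 48460 = 49 + 48460 = 48509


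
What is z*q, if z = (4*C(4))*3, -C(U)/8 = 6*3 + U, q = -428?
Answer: 903936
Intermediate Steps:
C(U) = -144 - 8*U (C(U) = -8*(6*3 + U) = -8*(18 + U) = -144 - 8*U)
z = -2112 (z = (4*(-144 - 8*4))*3 = (4*(-144 - 32))*3 = (4*(-176))*3 = -704*3 = -2112)
z*q = -2112*(-428) = 903936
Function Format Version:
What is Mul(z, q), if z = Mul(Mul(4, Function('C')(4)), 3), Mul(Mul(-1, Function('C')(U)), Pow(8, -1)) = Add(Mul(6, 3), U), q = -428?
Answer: 903936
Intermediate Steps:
Function('C')(U) = Add(-144, Mul(-8, U)) (Function('C')(U) = Mul(-8, Add(Mul(6, 3), U)) = Mul(-8, Add(18, U)) = Add(-144, Mul(-8, U)))
z = -2112 (z = Mul(Mul(4, Add(-144, Mul(-8, 4))), 3) = Mul(Mul(4, Add(-144, -32)), 3) = Mul(Mul(4, -176), 3) = Mul(-704, 3) = -2112)
Mul(z, q) = Mul(-2112, -428) = 903936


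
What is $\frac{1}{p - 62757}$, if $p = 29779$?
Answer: $- \frac{1}{32978} \approx -3.0323 \cdot 10^{-5}$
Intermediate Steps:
$\frac{1}{p - 62757} = \frac{1}{29779 - 62757} = \frac{1}{-32978} = - \frac{1}{32978}$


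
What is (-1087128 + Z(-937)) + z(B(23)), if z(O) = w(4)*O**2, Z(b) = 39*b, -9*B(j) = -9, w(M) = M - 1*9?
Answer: -1123676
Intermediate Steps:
w(M) = -9 + M (w(M) = M - 9 = -9 + M)
B(j) = 1 (B(j) = -1/9*(-9) = 1)
z(O) = -5*O**2 (z(O) = (-9 + 4)*O**2 = -5*O**2)
(-1087128 + Z(-937)) + z(B(23)) = (-1087128 + 39*(-937)) - 5*1**2 = (-1087128 - 36543) - 5*1 = -1123671 - 5 = -1123676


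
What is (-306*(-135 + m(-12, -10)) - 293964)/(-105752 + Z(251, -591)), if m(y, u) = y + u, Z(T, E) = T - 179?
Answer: 122961/52840 ≈ 2.3270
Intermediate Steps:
Z(T, E) = -179 + T
m(y, u) = u + y
(-306*(-135 + m(-12, -10)) - 293964)/(-105752 + Z(251, -591)) = (-306*(-135 + (-10 - 12)) - 293964)/(-105752 + (-179 + 251)) = (-306*(-135 - 22) - 293964)/(-105752 + 72) = (-306*(-157) - 293964)/(-105680) = (48042 - 293964)*(-1/105680) = -245922*(-1/105680) = 122961/52840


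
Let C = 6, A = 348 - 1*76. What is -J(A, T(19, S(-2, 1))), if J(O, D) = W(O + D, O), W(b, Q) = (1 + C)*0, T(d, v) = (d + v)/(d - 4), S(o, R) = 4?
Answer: 0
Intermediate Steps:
A = 272 (A = 348 - 76 = 272)
T(d, v) = (d + v)/(-4 + d)
W(b, Q) = 0 (W(b, Q) = (1 + 6)*0 = 7*0 = 0)
J(O, D) = 0
-J(A, T(19, S(-2, 1))) = -1*0 = 0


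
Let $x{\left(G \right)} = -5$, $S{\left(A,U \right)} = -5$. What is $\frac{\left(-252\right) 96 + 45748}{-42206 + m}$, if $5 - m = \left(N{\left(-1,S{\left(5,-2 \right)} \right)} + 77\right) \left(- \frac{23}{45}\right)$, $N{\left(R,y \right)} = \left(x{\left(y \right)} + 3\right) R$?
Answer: $- \frac{242505}{474307} \approx -0.51128$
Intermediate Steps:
$N{\left(R,y \right)} = - 2 R$ ($N{\left(R,y \right)} = \left(-5 + 3\right) R = - 2 R$)
$m = \frac{2042}{45}$ ($m = 5 - \left(\left(-2\right) \left(-1\right) + 77\right) \left(- \frac{23}{45}\right) = 5 - \left(2 + 77\right) \left(\left(-23\right) \frac{1}{45}\right) = 5 - 79 \left(- \frac{23}{45}\right) = 5 - - \frac{1817}{45} = 5 + \frac{1817}{45} = \frac{2042}{45} \approx 45.378$)
$\frac{\left(-252\right) 96 + 45748}{-42206 + m} = \frac{\left(-252\right) 96 + 45748}{-42206 + \frac{2042}{45}} = \frac{-24192 + 45748}{- \frac{1897228}{45}} = 21556 \left(- \frac{45}{1897228}\right) = - \frac{242505}{474307}$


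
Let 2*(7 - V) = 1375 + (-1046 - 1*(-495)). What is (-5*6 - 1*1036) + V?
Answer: -1471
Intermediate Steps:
V = -405 (V = 7 - (1375 + (-1046 - 1*(-495)))/2 = 7 - (1375 + (-1046 + 495))/2 = 7 - (1375 - 551)/2 = 7 - ½*824 = 7 - 412 = -405)
(-5*6 - 1*1036) + V = (-5*6 - 1*1036) - 405 = (-30 - 1036) - 405 = -1066 - 405 = -1471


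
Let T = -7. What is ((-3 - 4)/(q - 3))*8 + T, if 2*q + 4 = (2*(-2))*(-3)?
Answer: -63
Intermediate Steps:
q = 4 (q = -2 + ((2*(-2))*(-3))/2 = -2 + (-4*(-3))/2 = -2 + (½)*12 = -2 + 6 = 4)
((-3 - 4)/(q - 3))*8 + T = ((-3 - 4)/(4 - 3))*8 - 7 = -7/1*8 - 7 = -7*1*8 - 7 = -7*8 - 7 = -56 - 7 = -63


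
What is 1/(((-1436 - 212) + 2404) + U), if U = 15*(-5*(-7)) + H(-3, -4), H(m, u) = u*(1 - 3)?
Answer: 1/1289 ≈ 0.00077580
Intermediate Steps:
H(m, u) = -2*u (H(m, u) = u*(-2) = -2*u)
U = 533 (U = 15*(-5*(-7)) - 2*(-4) = 15*35 + 8 = 525 + 8 = 533)
1/(((-1436 - 212) + 2404) + U) = 1/(((-1436 - 212) + 2404) + 533) = 1/((-1648 + 2404) + 533) = 1/(756 + 533) = 1/1289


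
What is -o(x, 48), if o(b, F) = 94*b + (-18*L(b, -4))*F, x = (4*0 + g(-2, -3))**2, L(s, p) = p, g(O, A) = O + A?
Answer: -5806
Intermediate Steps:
g(O, A) = A + O
x = 25 (x = (4*0 + (-3 - 2))**2 = (0 - 5)**2 = (-5)**2 = 25)
o(b, F) = 72*F + 94*b (o(b, F) = 94*b + (-18*(-4))*F = 94*b + 72*F = 72*F + 94*b)
-o(x, 48) = -(72*48 + 94*25) = -(3456 + 2350) = -1*5806 = -5806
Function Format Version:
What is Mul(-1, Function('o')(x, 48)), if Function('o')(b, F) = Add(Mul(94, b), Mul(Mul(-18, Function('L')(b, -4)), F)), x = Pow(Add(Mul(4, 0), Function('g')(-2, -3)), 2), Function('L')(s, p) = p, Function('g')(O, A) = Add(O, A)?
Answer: -5806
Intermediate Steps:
Function('g')(O, A) = Add(A, O)
x = 25 (x = Pow(Add(Mul(4, 0), Add(-3, -2)), 2) = Pow(Add(0, -5), 2) = Pow(-5, 2) = 25)
Function('o')(b, F) = Add(Mul(72, F), Mul(94, b)) (Function('o')(b, F) = Add(Mul(94, b), Mul(Mul(-18, -4), F)) = Add(Mul(94, b), Mul(72, F)) = Add(Mul(72, F), Mul(94, b)))
Mul(-1, Function('o')(x, 48)) = Mul(-1, Add(Mul(72, 48), Mul(94, 25))) = Mul(-1, Add(3456, 2350)) = Mul(-1, 5806) = -5806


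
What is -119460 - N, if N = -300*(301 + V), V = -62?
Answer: -47760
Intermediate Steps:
N = -71700 (N = -300*(301 - 62) = -300*239 = -71700)
-119460 - N = -119460 - 1*(-71700) = -119460 + 71700 = -47760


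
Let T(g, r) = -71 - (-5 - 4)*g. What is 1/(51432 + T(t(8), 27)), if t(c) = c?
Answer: 1/51433 ≈ 1.9443e-5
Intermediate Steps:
T(g, r) = -71 + 9*g (T(g, r) = -71 - (-9)*g = -71 + 9*g)
1/(51432 + T(t(8), 27)) = 1/(51432 + (-71 + 9*8)) = 1/(51432 + (-71 + 72)) = 1/(51432 + 1) = 1/51433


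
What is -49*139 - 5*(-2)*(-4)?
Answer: -6851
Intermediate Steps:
-49*139 - 5*(-2)*(-4) = -6811 + 10*(-4) = -6811 - 40 = -6851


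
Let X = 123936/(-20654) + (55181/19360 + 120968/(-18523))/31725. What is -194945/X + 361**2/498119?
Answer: 3802944072468891488446492013/117059331377937840075307 ≈ 32487.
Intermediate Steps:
X = -235002743075325053/39162574383372000 (X = 123936*(-1/20654) + (55181*(1/19360) + 120968*(-1/18523))*(1/31725) = -61968/10327 + (55181/19360 - 120968/18523)*(1/31725) = -61968/10327 - 1319822817/358605280*1/31725 = -61968/10327 - 439940939/3792250836000 = -235002743075325053/39162574383372000 ≈ -6.0007)
-194945/X + 361**2/498119 = -194945/(-235002743075325053/39162574383372000) + 361**2/498119 = -194945*(-39162574383372000/235002743075325053) + 130321*(1/498119) = 7634548063166454540000/235002743075325053 + 130321/498119 = 3802944072468891488446492013/117059331377937840075307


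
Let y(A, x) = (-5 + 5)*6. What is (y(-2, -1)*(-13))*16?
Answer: 0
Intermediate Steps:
y(A, x) = 0 (y(A, x) = 0*6 = 0)
(y(-2, -1)*(-13))*16 = (0*(-13))*16 = 0*16 = 0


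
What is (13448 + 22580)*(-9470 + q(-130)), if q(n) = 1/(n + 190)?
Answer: -5117768393/15 ≈ -3.4118e+8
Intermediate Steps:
q(n) = 1/(190 + n)
(13448 + 22580)*(-9470 + q(-130)) = (13448 + 22580)*(-9470 + 1/(190 - 130)) = 36028*(-9470 + 1/60) = 36028*(-568199/60) = -5117768393/15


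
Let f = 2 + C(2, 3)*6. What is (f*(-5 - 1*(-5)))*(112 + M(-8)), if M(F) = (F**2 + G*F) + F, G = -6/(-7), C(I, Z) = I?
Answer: 0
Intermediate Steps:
G = 6/7 (G = -6*(-1/7) = 6/7 ≈ 0.85714)
M(F) = F**2 + 13*F/7 (M(F) = (F**2 + 6*F/7) + F = F**2 + 13*F/7)
f = 14 (f = 2 + 2*6 = 2 + 12 = 14)
(f*(-5 - 1*(-5)))*(112 + M(-8)) = (14*(-5 - 1*(-5)))*(112 + (1/7)*(-8)*(13 + 7*(-8))) = (14*(-5 + 5))*(112 + (1/7)*(-8)*(13 - 56)) = (14*0)*(112 + (1/7)*(-8)*(-43)) = 0*(112 + 344/7) = 0*(1128/7) = 0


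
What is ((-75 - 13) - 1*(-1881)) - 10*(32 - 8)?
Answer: 1553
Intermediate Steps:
((-75 - 13) - 1*(-1881)) - 10*(32 - 8) = (-88 + 1881) - 10*24 = 1793 - 1*240 = 1793 - 240 = 1553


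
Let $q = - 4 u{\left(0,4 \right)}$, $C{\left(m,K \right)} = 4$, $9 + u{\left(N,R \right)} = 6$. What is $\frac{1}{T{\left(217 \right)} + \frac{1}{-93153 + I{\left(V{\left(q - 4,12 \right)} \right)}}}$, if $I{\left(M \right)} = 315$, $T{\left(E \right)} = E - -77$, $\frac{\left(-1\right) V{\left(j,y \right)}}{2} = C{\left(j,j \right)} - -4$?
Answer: $\frac{92838}{27294371} \approx 0.0034014$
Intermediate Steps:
$u{\left(N,R \right)} = -3$ ($u{\left(N,R \right)} = -9 + 6 = -3$)
$q = 12$ ($q = \left(-4\right) \left(-3\right) = 12$)
$V{\left(j,y \right)} = -16$ ($V{\left(j,y \right)} = - 2 \left(4 - -4\right) = - 2 \left(4 + 4\right) = \left(-2\right) 8 = -16$)
$T{\left(E \right)} = 77 + E$ ($T{\left(E \right)} = E + 77 = 77 + E$)
$\frac{1}{T{\left(217 \right)} + \frac{1}{-93153 + I{\left(V{\left(q - 4,12 \right)} \right)}}} = \frac{1}{\left(77 + 217\right) + \frac{1}{-93153 + 315}} = \frac{1}{294 + \frac{1}{-92838}} = \frac{1}{294 - \frac{1}{92838}} = \frac{1}{\frac{27294371}{92838}} = \frac{92838}{27294371}$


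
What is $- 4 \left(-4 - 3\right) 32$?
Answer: $896$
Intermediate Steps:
$- 4 \left(-4 - 3\right) 32 = \left(-4\right) \left(-7\right) 32 = 28 \cdot 32 = 896$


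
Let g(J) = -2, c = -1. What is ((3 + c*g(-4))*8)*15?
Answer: 600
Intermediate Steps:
((3 + c*g(-4))*8)*15 = ((3 - 1*(-2))*8)*15 = ((3 + 2)*8)*15 = (5*8)*15 = 40*15 = 600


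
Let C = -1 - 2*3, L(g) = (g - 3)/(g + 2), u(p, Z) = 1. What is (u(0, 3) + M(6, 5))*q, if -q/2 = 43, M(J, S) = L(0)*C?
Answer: -989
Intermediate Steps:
L(g) = (-3 + g)/(2 + g)
C = -7 (C = -1 - 6 = -7)
M(J, S) = 21/2 (M(J, S) = ((-3 + 0)/(2 + 0))*(-7) = (-3/2)*(-7) = ((½)*(-3))*(-7) = -3/2*(-7) = 21/2)
q = -86 (q = -2*43 = -86)
(u(0, 3) + M(6, 5))*q = (1 + 21/2)*(-86) = (23/2)*(-86) = -989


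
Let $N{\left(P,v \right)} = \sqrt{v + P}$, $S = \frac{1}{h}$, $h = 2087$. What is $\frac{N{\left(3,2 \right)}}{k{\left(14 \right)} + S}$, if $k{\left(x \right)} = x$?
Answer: $\frac{2087 \sqrt{5}}{29219} \approx 0.15971$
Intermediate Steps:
$S = \frac{1}{2087} \approx 0.00047916$
$N{\left(P,v \right)} = \sqrt{P + v}$
$\frac{N{\left(3,2 \right)}}{k{\left(14 \right)} + S} = \frac{\sqrt{3 + 2}}{14 + \frac{1}{2087}} = \frac{\sqrt{5}}{\frac{29219}{2087}} = \frac{2087 \sqrt{5}}{29219}$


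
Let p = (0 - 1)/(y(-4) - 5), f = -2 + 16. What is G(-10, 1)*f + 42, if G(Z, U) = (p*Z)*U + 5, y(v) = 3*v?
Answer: 1764/17 ≈ 103.76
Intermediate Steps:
f = 14
p = 1/17 (p = (0 - 1)/(3*(-4) - 5) = -1/(-12 - 5) = -1/(-17) = -1*(-1/17) = 1/17 ≈ 0.058824)
G(Z, U) = 5 + U*Z/17 (G(Z, U) = (Z/17)*U + 5 = U*Z/17 + 5 = 5 + U*Z/17)
G(-10, 1)*f + 42 = (5 + (1/17)*1*(-10))*14 + 42 = (5 - 10/17)*14 + 42 = (75/17)*14 + 42 = 1050/17 + 42 = 1764/17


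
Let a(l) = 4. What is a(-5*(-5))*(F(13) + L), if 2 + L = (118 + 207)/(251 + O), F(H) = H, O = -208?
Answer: 3192/43 ≈ 74.233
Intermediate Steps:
L = 239/43 (L = -2 + (118 + 207)/(251 - 208) = -2 + 325/43 = 239/43 ≈ 5.5581)
a(-5*(-5))*(F(13) + L) = 4*(13 + 239/43) = 4*(798/43) = 3192/43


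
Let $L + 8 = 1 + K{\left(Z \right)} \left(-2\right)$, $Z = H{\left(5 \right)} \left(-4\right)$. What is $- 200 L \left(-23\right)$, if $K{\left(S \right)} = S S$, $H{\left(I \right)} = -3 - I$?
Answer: $-9453000$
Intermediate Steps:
$Z = 32$ ($Z = \left(-3 - 5\right) \left(-4\right) = \left(-8\right) \left(-4\right) = 32$)
$K{\left(S \right)} = S^{2}$
$L = -2055$ ($L = -8 + \left(1 + 32^{2} \left(-2\right)\right) = -8 + \left(1 + 1024 \left(-2\right)\right) = -8 + \left(1 - 2048\right) = -8 - 2047 = -2055$)
$- 200 L \left(-23\right) = \left(-200\right) \left(-2055\right) \left(-23\right) = 411000 \left(-23\right) = -9453000$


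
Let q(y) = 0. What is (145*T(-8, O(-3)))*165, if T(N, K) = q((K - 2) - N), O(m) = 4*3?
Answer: 0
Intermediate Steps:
O(m) = 12
T(N, K) = 0
(145*T(-8, O(-3)))*165 = (145*0)*165 = 0*165 = 0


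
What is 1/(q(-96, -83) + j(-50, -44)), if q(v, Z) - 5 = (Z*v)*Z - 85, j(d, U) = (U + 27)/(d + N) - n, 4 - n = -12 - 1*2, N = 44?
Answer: -6/3968635 ≈ -1.5119e-6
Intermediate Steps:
n = 18 (n = 4 - (-12 - 1*2) = 4 - (-12 - 2) = 4 - 1*(-14) = 4 + 14 = 18)
j(d, U) = -18 + (27 + U)/(44 + d) (j(d, U) = (U + 27)/(d + 44) - 1*18 = (27 + U)/(44 + d) - 18 = -18 + (27 + U)/(44 + d))
q(v, Z) = -80 + v*Z**2 (q(v, Z) = 5 + ((Z*v)*Z - 85) = 5 + (v*Z**2 - 85) = 5 + (-85 + v*Z**2) = -80 + v*Z**2)
1/(q(-96, -83) + j(-50, -44)) = 1/((-80 - 96*(-83)**2) + (-765 - 44 - 18*(-50))/(44 - 50)) = 1/((-80 - 96*6889) + (-765 - 44 + 900)/(-6)) = 1/((-80 - 661344) - 1/6*91) = 1/(-661424 - 91/6) = 1/(-3968635/6) = -6/3968635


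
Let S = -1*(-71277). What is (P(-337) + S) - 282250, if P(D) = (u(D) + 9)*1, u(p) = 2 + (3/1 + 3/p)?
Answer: -71093186/337 ≈ -2.1096e+5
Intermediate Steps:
S = 71277
u(p) = 5 + 3/p (u(p) = 2 + (3*1 + 3/p) = 2 + (3 + 3/p) = 5 + 3/p)
P(D) = 14 + 3/D (P(D) = ((5 + 3/D) + 9)*1 = (14 + 3/D)*1 = 14 + 3/D)
(P(-337) + S) - 282250 = ((14 + 3/(-337)) + 71277) - 282250 = ((14 + 3*(-1/337)) + 71277) - 282250 = ((14 - 3/337) + 71277) - 282250 = (4715/337 + 71277) - 282250 = 24025064/337 - 282250 = -71093186/337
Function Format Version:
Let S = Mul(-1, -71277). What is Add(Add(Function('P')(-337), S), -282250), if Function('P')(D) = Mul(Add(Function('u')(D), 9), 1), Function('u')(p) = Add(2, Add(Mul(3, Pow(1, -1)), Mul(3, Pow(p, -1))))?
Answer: Rational(-71093186, 337) ≈ -2.1096e+5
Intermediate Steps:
S = 71277
Function('u')(p) = Add(5, Mul(3, Pow(p, -1))) (Function('u')(p) = Add(2, Add(Mul(3, 1), Mul(3, Pow(p, -1)))) = Add(2, Add(3, Mul(3, Pow(p, -1)))) = Add(5, Mul(3, Pow(p, -1))))
Function('P')(D) = Add(14, Mul(3, Pow(D, -1))) (Function('P')(D) = Mul(Add(Add(5, Mul(3, Pow(D, -1))), 9), 1) = Mul(Add(14, Mul(3, Pow(D, -1))), 1) = Add(14, Mul(3, Pow(D, -1))))
Add(Add(Function('P')(-337), S), -282250) = Add(Add(Add(14, Mul(3, Pow(-337, -1))), 71277), -282250) = Add(Add(Add(14, Mul(3, Rational(-1, 337))), 71277), -282250) = Add(Add(Add(14, Rational(-3, 337)), 71277), -282250) = Add(Add(Rational(4715, 337), 71277), -282250) = Add(Rational(24025064, 337), -282250) = Rational(-71093186, 337)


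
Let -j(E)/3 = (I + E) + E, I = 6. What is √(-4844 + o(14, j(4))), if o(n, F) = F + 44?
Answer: 3*I*√538 ≈ 69.584*I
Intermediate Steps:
j(E) = -18 - 6*E (j(E) = -3*((6 + E) + E) = -3*(6 + 2*E) = -18 - 6*E)
o(n, F) = 44 + F
√(-4844 + o(14, j(4))) = √(-4844 + (44 + (-18 - 6*4))) = √(-4844 + (44 + (-18 - 24))) = √(-4844 + (44 - 42)) = √(-4844 + 2) = √(-4842) = 3*I*√538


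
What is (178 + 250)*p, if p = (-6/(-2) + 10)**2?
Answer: 72332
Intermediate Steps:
p = 169 (p = (-6*(-1/2) + 10)**2 = (3 + 10)**2 = 13**2 = 169)
(178 + 250)*p = (178 + 250)*169 = 428*169 = 72332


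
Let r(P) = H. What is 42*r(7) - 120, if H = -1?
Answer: -162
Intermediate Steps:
r(P) = -1
42*r(7) - 120 = 42*(-1) - 120 = -42 - 120 = -162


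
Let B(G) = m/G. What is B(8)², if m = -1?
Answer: 1/64 ≈ 0.015625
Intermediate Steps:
B(G) = -1/G
B(8)² = (-1/8)² = (-1*⅛)² = (-⅛)² = 1/64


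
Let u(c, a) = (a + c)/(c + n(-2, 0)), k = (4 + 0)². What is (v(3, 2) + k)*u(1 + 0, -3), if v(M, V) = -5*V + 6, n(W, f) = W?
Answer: 24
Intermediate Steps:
v(M, V) = 6 - 5*V
k = 16 (k = 4² = 16)
u(c, a) = (a + c)/(-2 + c) (u(c, a) = (a + c)/(c - 2) = (a + c)/(-2 + c))
(v(3, 2) + k)*u(1 + 0, -3) = ((6 - 5*2) + 16)*((-3 + (1 + 0))/(-2 + (1 + 0))) = ((6 - 10) + 16)*((-3 + 1)/(-2 + 1)) = (-4 + 16)*(-2/(-1)) = 12*(-1*(-2)) = 12*2 = 24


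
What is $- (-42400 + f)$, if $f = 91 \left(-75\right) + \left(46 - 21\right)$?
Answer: $49200$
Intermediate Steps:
$f = -6800$ ($f = -6825 + 25 = -6800$)
$- (-42400 + f) = - (-42400 - 6800) = \left(-1\right) \left(-49200\right) = 49200$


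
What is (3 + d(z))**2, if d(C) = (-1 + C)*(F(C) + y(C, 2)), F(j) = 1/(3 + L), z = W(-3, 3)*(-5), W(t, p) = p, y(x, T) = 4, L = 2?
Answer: 103041/25 ≈ 4121.6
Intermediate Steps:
z = -15 (z = 3*(-5) = -15)
F(j) = 1/5 (F(j) = 1/(3 + 2) = 1/5)
d(C) = -21/5 + 21*C/5 (d(C) = (-1 + C)*(1/5 + 4) = (-1 + C)*(21/5) = -21/5 + 21*C/5)
(3 + d(z))**2 = (3 + (-21/5 + (21/5)*(-15)))**2 = (3 + (-21/5 - 63))**2 = (3 - 336/5)**2 = (-321/5)**2 = 103041/25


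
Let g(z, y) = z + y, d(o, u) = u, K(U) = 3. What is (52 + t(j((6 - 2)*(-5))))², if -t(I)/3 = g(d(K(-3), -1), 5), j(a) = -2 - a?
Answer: 1600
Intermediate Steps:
g(z, y) = y + z
t(I) = -12 (t(I) = -3*(5 - 1) = -3*4 = -12)
(52 + t(j((6 - 2)*(-5))))² = (52 - 12)² = 40² = 1600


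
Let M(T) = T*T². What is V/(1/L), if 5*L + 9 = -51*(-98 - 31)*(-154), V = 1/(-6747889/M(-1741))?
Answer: -1069327594375335/6747889 ≈ -1.5847e+8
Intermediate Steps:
M(T) = T³
V = 5277112021/6747889 (V = 1/(-6747889/((-1741)³)) = 1/(-6747889/(-5277112021)) = 1/(-6747889*(-1/5277112021)) = 1/(6747889/5277112021) = 5277112021/6747889 ≈ 782.04)
L = -202635 (L = -9/5 + (-51*(-98 - 31)*(-154))/5 = -9/5 + (-51*(-129)*(-154))/5 = -9/5 + (6579*(-154))/5 = -9/5 + (⅕)*(-1013166) = -9/5 - 1013166/5 = -202635)
V/(1/L) = 5277112021/(6747889*(1/(-202635))) = 5277112021/(6747889*(-1/202635)) = (5277112021/6747889)*(-202635) = -1069327594375335/6747889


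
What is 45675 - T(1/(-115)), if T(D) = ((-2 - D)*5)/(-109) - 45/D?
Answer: 101533271/2507 ≈ 40500.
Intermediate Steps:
T(D) = 10/109 - 45/D + 5*D/109 (T(D) = (-10 - 5*D)*(-1/109) - 45/D = (10/109 + 5*D/109) - 45/D = 10/109 - 45/D + 5*D/109)
45675 - T(1/(-115)) = 45675 - 5*(-981 + (2 + 1/(-115))/(-115))/(109*(1/(-115))) = 45675 - 5*(-981 - (2 - 1/115)/115)/(109*(-1/115)) = 45675 - 5*(-115)*(-981 - 1/115*229/115)/109 = 45675 - 5*(-115)*(-981 - 229/13225)/109 = 45675 - 5*(-115)*(-12973954)/(109*13225) = 45675 - 1*12973954/2507 = 45675 - 12973954/2507 = 101533271/2507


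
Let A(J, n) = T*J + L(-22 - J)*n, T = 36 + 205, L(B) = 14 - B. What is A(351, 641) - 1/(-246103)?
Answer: 81868131775/246103 ≈ 3.3266e+5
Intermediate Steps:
T = 241
A(J, n) = 241*J + n*(36 + J) (A(J, n) = 241*J + (14 - (-22 - J))*n = 241*J + (14 + (22 + J))*n = 241*J + (36 + J)*n = 241*J + n*(36 + J))
A(351, 641) - 1/(-246103) = (241*351 + 641*(36 + 351)) - 1/(-246103) = (84591 + 641*387) - 1*(-1/246103) = (84591 + 248067) + 1/246103 = 332658 + 1/246103 = 81868131775/246103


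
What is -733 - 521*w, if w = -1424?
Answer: 741171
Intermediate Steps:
-733 - 521*w = -733 - 521*(-1424) = -733 + 741904 = 741171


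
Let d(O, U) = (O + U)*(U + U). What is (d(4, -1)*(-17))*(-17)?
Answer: -1734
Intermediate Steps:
d(O, U) = 2*U*(O + U) (d(O, U) = (O + U)*(2*U) = 2*U*(O + U))
(d(4, -1)*(-17))*(-17) = ((2*(-1)*(4 - 1))*(-17))*(-17) = ((2*(-1)*3)*(-17))*(-17) = -6*(-17)*(-17) = 102*(-17) = -1734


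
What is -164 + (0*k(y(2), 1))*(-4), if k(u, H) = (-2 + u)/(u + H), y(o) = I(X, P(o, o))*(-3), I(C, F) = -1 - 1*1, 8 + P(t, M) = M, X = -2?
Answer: -164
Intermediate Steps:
P(t, M) = -8 + M
I(C, F) = -2 (I(C, F) = -1 - 1 = -2)
y(o) = 6 (y(o) = -2*(-3) = 6)
k(u, H) = (-2 + u)/(H + u)
-164 + (0*k(y(2), 1))*(-4) = -164 + (0*((-2 + 6)/(1 + 6)))*(-4) = -164 + (0*(4/7))*(-4) = -164 + 0*(-4) = -164 + 0 = -164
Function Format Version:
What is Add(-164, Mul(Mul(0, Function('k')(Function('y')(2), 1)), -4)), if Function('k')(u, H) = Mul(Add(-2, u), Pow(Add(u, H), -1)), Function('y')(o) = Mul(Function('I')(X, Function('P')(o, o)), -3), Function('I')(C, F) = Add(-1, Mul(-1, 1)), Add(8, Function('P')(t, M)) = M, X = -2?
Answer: -164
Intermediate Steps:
Function('P')(t, M) = Add(-8, M)
Function('I')(C, F) = -2 (Function('I')(C, F) = Add(-1, -1) = -2)
Function('y')(o) = 6 (Function('y')(o) = Mul(-2, -3) = 6)
Function('k')(u, H) = Mul(Pow(Add(H, u), -1), Add(-2, u)) (Function('k')(u, H) = Mul(Add(-2, u), Pow(Add(H, u), -1)) = Mul(Pow(Add(H, u), -1), Add(-2, u)))
Add(-164, Mul(Mul(0, Function('k')(Function('y')(2), 1)), -4)) = Add(-164, Mul(Mul(0, Mul(Pow(Add(1, 6), -1), Add(-2, 6))), -4)) = Add(-164, Mul(Mul(0, Mul(Pow(7, -1), 4)), -4)) = Add(-164, Mul(Mul(0, Mul(Rational(1, 7), 4)), -4)) = Add(-164, Mul(Mul(0, Rational(4, 7)), -4)) = Add(-164, Mul(0, -4)) = Add(-164, 0) = -164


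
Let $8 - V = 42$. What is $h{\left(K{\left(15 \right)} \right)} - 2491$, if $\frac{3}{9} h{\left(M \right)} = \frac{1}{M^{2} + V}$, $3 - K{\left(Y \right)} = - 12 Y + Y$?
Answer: $- \frac{70221287}{28190} \approx -2491.0$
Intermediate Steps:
$V = -34$ ($V = 8 - 42 = -34$)
$K{\left(Y \right)} = 3 + 11 Y$ ($K{\left(Y \right)} = 3 - \left(- 12 Y + Y\right) = 3 - - 11 Y = 3 + 11 Y$)
$h{\left(M \right)} = \frac{3}{-34 + M^{2}}$ ($h{\left(M \right)} = \frac{3}{M^{2} - 34} = \frac{3}{-34 + M^{2}}$)
$h{\left(K{\left(15 \right)} \right)} - 2491 = \frac{3}{-34 + \left(3 + 11 \cdot 15\right)^{2}} - 2491 = \frac{3}{-34 + \left(3 + 165\right)^{2}} - 2491 = \frac{3}{-34 + 168^{2}} - 2491 = \frac{3}{-34 + 28224} - 2491 = \frac{3}{28190} - 2491 = - \frac{70221287}{28190}$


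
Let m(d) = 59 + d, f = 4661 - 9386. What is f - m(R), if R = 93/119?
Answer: -569389/119 ≈ -4784.8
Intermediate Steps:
f = -4725
R = 93/119 (R = 93*(1/119) = 93/119 ≈ 0.78151)
f - m(R) = -4725 - (59 + 93/119) = -4725 - 1*7114/119 = -4725 - 7114/119 = -569389/119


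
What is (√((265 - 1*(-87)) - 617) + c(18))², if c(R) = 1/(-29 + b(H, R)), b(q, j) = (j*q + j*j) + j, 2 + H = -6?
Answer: -7568664/28561 + 2*I*√265/169 ≈ -265.0 + 0.19265*I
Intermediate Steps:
H = -8 (H = -2 - 6 = -8)
b(q, j) = j + j² + j*q (b(q, j) = (j*q + j²) + j = (j² + j*q) + j = j + j² + j*q)
c(R) = 1/(-29 + R*(-7 + R)) (c(R) = 1/(-29 + R*(1 + R - 8)) = 1/(-29 + R*(-7 + R)))
(√((265 - 1*(-87)) - 617) + c(18))² = (√((265 - 1*(-87)) - 617) + 1/(-29 + 18*(-7 + 18)))² = (√((265 + 87) - 617) + 1/(-29 + 18*11))² = (√(352 - 617) + 1/(-29 + 198))² = (√(-265) + 1/169)² = (I*√265 + 1/169)² = (1/169 + I*√265)²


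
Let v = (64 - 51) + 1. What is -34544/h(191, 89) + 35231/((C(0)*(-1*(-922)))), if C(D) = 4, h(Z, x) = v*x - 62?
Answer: -2677649/136456 ≈ -19.623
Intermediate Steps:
v = 14 (v = 13 + 1 = 14)
h(Z, x) = -62 + 14*x (h(Z, x) = 14*x - 62 = -62 + 14*x)
-34544/h(191, 89) + 35231/((C(0)*(-1*(-922)))) = -34544/(-62 + 14*89) + 35231/((4*(-1*(-922)))) = -34544/(-62 + 1246) + 35231/((4*922)) = -34544/1184 + 35231/3688 = -34544*1/1184 + 35231*(1/3688) = -2159/74 + 35231/3688 = -2677649/136456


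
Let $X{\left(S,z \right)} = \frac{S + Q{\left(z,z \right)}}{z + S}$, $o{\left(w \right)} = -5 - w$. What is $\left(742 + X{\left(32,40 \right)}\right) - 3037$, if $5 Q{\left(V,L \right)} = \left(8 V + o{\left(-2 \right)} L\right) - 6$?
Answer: $- \frac{137641}{60} \approx -2294.0$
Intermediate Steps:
$Q{\left(V,L \right)} = - \frac{6}{5} - \frac{3 L}{5} + \frac{8 V}{5}$ ($Q{\left(V,L \right)} = \frac{\left(8 V + \left(-5 - -2\right) L\right) - 6}{5} = \frac{\left(8 V + \left(-5 + 2\right) L\right) - 6}{5} = \frac{\left(8 V - 3 L\right) - 6}{5} = \frac{\left(- 3 L + 8 V\right) - 6}{5} = \frac{-6 - 3 L + 8 V}{5} = - \frac{6}{5} - \frac{3 L}{5} + \frac{8 V}{5}$)
$X{\left(S,z \right)} = \frac{- \frac{6}{5} + S + z}{S + z}$ ($X{\left(S,z \right)} = \frac{S - \left(\frac{6}{5} - z\right)}{z + S} = \frac{S + \left(- \frac{6}{5} + z\right)}{S + z} = \frac{- \frac{6}{5} + S + z}{S + z}$)
$\left(742 + X{\left(32,40 \right)}\right) - 3037 = \left(742 + \frac{- \frac{6}{5} + 32 + 40}{32 + 40}\right) - 3037 = \left(742 + \frac{1}{72} \cdot \frac{354}{5}\right) - 3037 = \left(742 + \frac{59}{60}\right) - 3037 = \frac{44579}{60} - 3037 = - \frac{137641}{60}$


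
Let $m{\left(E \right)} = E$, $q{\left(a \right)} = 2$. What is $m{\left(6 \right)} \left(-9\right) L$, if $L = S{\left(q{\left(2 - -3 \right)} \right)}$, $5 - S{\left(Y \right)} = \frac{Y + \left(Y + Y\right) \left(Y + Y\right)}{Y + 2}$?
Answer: $-27$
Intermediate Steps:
$S{\left(Y \right)} = 5 - \frac{Y + 4 Y^{2}}{2 + Y}$ ($S{\left(Y \right)} = 5 - \frac{Y + \left(Y + Y\right) \left(Y + Y\right)}{Y + 2} = 5 - \frac{Y + 2 Y 2 Y}{2 + Y} = 5 - \frac{Y + 4 Y^{2}}{2 + Y}$)
$L = \frac{1}{2}$ ($L = \frac{2 \left(5 - 2 \cdot 2^{2} + 2 \cdot 2\right)}{2 + 2} = \frac{2 \left(5 - 8 + 4\right)}{4} = 2 \cdot \frac{1}{4} \left(5 - 8 + 4\right) = 2 \cdot \frac{1}{4} \cdot 1 = \frac{1}{2} \approx 0.5$)
$m{\left(6 \right)} \left(-9\right) L = 6 \left(-9\right) \frac{1}{2} = \left(-54\right) \frac{1}{2} = -27$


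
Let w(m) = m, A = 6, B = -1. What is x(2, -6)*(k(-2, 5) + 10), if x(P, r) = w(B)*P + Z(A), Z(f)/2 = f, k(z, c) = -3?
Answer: 70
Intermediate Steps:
Z(f) = 2*f
x(P, r) = 12 - P (x(P, r) = -P + 2*6 = -P + 12 = 12 - P)
x(2, -6)*(k(-2, 5) + 10) = (12 - 1*2)*(-3 + 10) = (12 - 2)*7 = 10*7 = 70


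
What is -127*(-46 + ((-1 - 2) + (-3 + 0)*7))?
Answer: 8890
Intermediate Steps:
-127*(-46 + ((-1 - 2) + (-3 + 0)*7)) = -127*(-46 + (-3 - 3*7)) = -127*(-46 + (-3 - 21)) = -127*(-46 - 24) = -127*(-70) = 8890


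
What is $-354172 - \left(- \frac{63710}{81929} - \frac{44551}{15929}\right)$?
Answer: $- \frac{462206455749583}{1305047041} \approx -3.5417 \cdot 10^{5}$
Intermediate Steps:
$-354172 - \left(- \frac{63710}{81929} - \frac{44551}{15929}\right) = -354172 - - \frac{4664855469}{1305047041} = -354172 + \left(\frac{44551}{15929} + \frac{63710}{81929}\right) = -354172 + \frac{4664855469}{1305047041} = - \frac{462206455749583}{1305047041}$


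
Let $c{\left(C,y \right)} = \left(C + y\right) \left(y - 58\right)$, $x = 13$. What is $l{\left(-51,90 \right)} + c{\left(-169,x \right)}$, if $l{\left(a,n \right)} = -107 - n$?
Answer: $6823$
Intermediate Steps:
$c{\left(C,y \right)} = \left(-58 + y\right) \left(C + y\right)$ ($c{\left(C,y \right)} = \left(C + y\right) \left(-58 + y\right) = \left(-58 + y\right) \left(C + y\right)$)
$l{\left(-51,90 \right)} + c{\left(-169,x \right)} = \left(-107 - 90\right) - \left(-6851 - 169\right) = \left(-107 - 90\right) + \left(169 + 9802 - 754 - 2197\right) = -197 + 7020 = 6823$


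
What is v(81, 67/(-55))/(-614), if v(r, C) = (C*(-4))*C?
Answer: 8978/928675 ≈ 0.0096675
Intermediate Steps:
v(r, C) = -4*C² (v(r, C) = (-4*C)*C = -4*C²)
v(81, 67/(-55))/(-614) = -4*(67/(-55))²/(-614) = -4*(67*(-1/55))²*(-1/614) = -4*(-67/55)²*(-1/614) = -4*4489/3025*(-1/614) = -17956/3025*(-1/614) = 8978/928675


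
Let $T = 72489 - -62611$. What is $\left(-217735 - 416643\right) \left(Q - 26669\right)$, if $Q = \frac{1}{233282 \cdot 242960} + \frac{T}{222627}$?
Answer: $\frac{106735480542929948251759537}{6309048227964720} \approx 1.6918 \cdot 10^{10}$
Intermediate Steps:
$T = 135100$ ($T = 72489 + 62611 = 135100$)
$Q = \frac{7657224106894627}{12618096455929440}$ ($Q = \frac{1}{233282 \cdot 242960} + \frac{135100}{222627} = \frac{1}{233282} \cdot \frac{1}{242960} + 135100 \cdot \frac{1}{222627} = \frac{1}{56678194720} + \frac{135100}{222627} = \frac{7657224106894627}{12618096455929440} \approx 0.60684$)
$\left(-217735 - 416643\right) \left(Q - 26669\right) = \left(-217735 - 416643\right) \left(\frac{7657224106894627}{12618096455929440} - 26669\right) = \left(-634378\right) \left(- \frac{336504357159075340733}{12618096455929440}\right) = \frac{106735480542929948251759537}{6309048227964720}$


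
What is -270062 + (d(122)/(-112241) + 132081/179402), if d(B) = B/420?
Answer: -285496249048566938/1057153643805 ≈ -2.7006e+5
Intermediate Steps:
d(B) = B/420 (d(B) = B*(1/420) = B/420)
-270062 + (d(122)/(-112241) + 132081/179402) = -270062 + (((1/420)*122)/(-112241) + 132081/179402) = -270062 + ((61/210)*(-1/112241) + 132081*(1/179402)) = -270062 + (-61/23570610 + 132081/179402) = -270062 + 778304698972/1057153643805 = -285496249048566938/1057153643805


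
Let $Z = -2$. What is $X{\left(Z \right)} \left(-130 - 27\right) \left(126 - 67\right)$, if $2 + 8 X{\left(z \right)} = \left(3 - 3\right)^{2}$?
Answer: $\frac{9263}{4} \approx 2315.8$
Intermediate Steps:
$X{\left(z \right)} = - \frac{1}{4}$ ($X{\left(z \right)} = - \frac{1}{4} + \frac{\left(3 - 3\right)^{2}}{8} = - \frac{1}{4} + \frac{0^{2}}{8} = - \frac{1}{4} + \frac{1}{8} \cdot 0 = - \frac{1}{4} + 0 = - \frac{1}{4}$)
$X{\left(Z \right)} \left(-130 - 27\right) \left(126 - 67\right) = - \frac{\left(-130 - 27\right) \left(126 - 67\right)}{4} = - \frac{\left(-157\right) 59}{4} = \left(- \frac{1}{4}\right) \left(-9263\right) = \frac{9263}{4}$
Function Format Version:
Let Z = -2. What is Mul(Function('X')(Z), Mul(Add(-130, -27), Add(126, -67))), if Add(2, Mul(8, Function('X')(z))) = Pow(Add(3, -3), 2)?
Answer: Rational(9263, 4) ≈ 2315.8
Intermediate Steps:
Function('X')(z) = Rational(-1, 4) (Function('X')(z) = Add(Rational(-1, 4), Mul(Rational(1, 8), Pow(Add(3, -3), 2))) = Add(Rational(-1, 4), Mul(Rational(1, 8), Pow(0, 2))) = Add(Rational(-1, 4), Mul(Rational(1, 8), 0)) = Add(Rational(-1, 4), 0) = Rational(-1, 4))
Mul(Function('X')(Z), Mul(Add(-130, -27), Add(126, -67))) = Mul(Rational(-1, 4), Mul(Add(-130, -27), Add(126, -67))) = Mul(Rational(-1, 4), Mul(-157, 59)) = Mul(Rational(-1, 4), -9263) = Rational(9263, 4)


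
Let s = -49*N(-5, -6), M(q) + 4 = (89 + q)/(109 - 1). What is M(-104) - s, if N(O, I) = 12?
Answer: 21019/36 ≈ 583.86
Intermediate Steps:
M(q) = -343/108 + q/108 (M(q) = -4 + (89 + q)/(109 - 1) = -4 + (89 + q)/108 = -4 + (89 + q)*(1/108) = -4 + (89/108 + q/108) = -343/108 + q/108)
s = -588 (s = -49*12 = -588)
M(-104) - s = (-343/108 + (1/108)*(-104)) - 1*(-588) = (-343/108 - 26/27) + 588 = -149/36 + 588 = 21019/36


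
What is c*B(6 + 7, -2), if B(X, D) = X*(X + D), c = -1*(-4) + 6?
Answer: 1430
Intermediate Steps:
c = 10 (c = 4 + 6 = 10)
B(X, D) = X*(D + X)
c*B(6 + 7, -2) = 10*((6 + 7)*(-2 + (6 + 7))) = 10*(13*(-2 + 13)) = 10*(13*11) = 10*143 = 1430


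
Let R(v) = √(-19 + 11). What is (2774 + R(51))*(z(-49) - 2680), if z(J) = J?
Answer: -7570246 - 5458*I*√2 ≈ -7.5702e+6 - 7718.8*I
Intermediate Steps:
R(v) = 2*I*√2 (R(v) = √(-8) = 2*I*√2)
(2774 + R(51))*(z(-49) - 2680) = (2774 + 2*I*√2)*(-49 - 2680) = (2774 + 2*I*√2)*(-2729) = -7570246 - 5458*I*√2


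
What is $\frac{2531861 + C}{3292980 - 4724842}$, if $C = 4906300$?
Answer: $- \frac{7438161}{1431862} \approx -5.1947$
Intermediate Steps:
$\frac{2531861 + C}{3292980 - 4724842} = \frac{2531861 + 4906300}{3292980 - 4724842} = \frac{7438161}{-1431862} = 7438161 \left(- \frac{1}{1431862}\right) = - \frac{7438161}{1431862}$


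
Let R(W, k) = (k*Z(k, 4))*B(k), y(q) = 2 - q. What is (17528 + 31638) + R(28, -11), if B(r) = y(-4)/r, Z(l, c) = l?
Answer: 49100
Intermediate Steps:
B(r) = 6/r (B(r) = (2 - 1*(-4))/r = (2 + 4)/r = 6/r)
R(W, k) = 6*k (R(W, k) = (k*k)*(6/k) = k**2*(6/k) = 6*k)
(17528 + 31638) + R(28, -11) = (17528 + 31638) + 6*(-11) = 49166 - 66 = 49100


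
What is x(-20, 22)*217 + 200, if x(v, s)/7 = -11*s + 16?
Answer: -343094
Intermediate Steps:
x(v, s) = 112 - 77*s (x(v, s) = 7*(-11*s + 16) = 7*(16 - 11*s) = 112 - 77*s)
x(-20, 22)*217 + 200 = (112 - 77*22)*217 + 200 = (112 - 1694)*217 + 200 = -1582*217 + 200 = -343294 + 200 = -343094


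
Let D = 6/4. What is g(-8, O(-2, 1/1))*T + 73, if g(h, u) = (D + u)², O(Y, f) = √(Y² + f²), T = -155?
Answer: -4203/4 - 465*√5 ≈ -2090.5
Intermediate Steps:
D = 3/2 (D = 6*(¼) = 3/2 ≈ 1.5000)
g(h, u) = (3/2 + u)²
g(-8, O(-2, 1/1))*T + 73 = ((3 + 2*√((-2)² + (1/1)²))²/4)*(-155) + 73 = ((3 + 2*√(4 + 1²))²/4)*(-155) + 73 = ((3 + 2*√(4 + 1))²/4)*(-155) + 73 = ((3 + 2*√5)²/4)*(-155) + 73 = -155*(3 + 2*√5)²/4 + 73 = 73 - 155*(3 + 2*√5)²/4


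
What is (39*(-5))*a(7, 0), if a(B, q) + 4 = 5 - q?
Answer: -195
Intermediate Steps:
a(B, q) = 1 - q (a(B, q) = -4 + (5 - q) = 1 - q)
(39*(-5))*a(7, 0) = (39*(-5))*(1 - 1*0) = -195*(1 + 0) = -195*1 = -195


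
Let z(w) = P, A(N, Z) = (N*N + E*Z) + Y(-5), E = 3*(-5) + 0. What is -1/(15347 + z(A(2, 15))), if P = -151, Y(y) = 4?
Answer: -1/15196 ≈ -6.5807e-5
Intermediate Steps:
E = -15 (E = -15 + 0 = -15)
A(N, Z) = 4 + N² - 15*Z (A(N, Z) = (N*N - 15*Z) + 4 = (N² - 15*Z) + 4 = 4 + N² - 15*Z)
z(w) = -151
-1/(15347 + z(A(2, 15))) = -1/(15347 - 151) = -1/15196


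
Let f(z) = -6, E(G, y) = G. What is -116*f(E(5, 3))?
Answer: 696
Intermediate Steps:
-116*f(E(5, 3)) = -116*(-6) = -1*(-696) = 696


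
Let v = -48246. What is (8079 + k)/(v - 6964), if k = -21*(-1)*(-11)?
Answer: -3924/27605 ≈ -0.14215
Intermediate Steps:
k = -231 (k = 21*(-11) = -231)
(8079 + k)/(v - 6964) = (8079 - 231)/(-48246 - 6964) = 7848/(-55210) = 7848*(-1/55210) = -3924/27605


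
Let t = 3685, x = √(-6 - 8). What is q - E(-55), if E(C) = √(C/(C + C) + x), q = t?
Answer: 3685 - √(2 + 4*I*√14)/2 ≈ 3683.5 - 1.2796*I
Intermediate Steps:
x = I*√14 (x = √(-14) = I*√14 ≈ 3.7417*I)
q = 3685
E(C) = √(½ + I*√14) (E(C) = √(C/(C + C) + I*√14) = √(C/((2*C)) + I*√14) = √(C*(1/(2*C)) + I*√14) = √(½ + I*√14))
q - E(-55) = 3685 - √(2 + 4*I*√14)/2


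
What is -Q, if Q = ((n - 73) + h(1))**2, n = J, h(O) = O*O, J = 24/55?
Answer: -15492096/3025 ≈ -5121.4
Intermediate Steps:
J = 24/55 (J = 24*(1/55) = 24/55 ≈ 0.43636)
h(O) = O**2
n = 24/55 ≈ 0.43636
Q = 15492096/3025 (Q = ((24/55 - 73) + 1**2)**2 = (-3991/55 + 1)**2 = (-3936/55)**2 = 15492096/3025 ≈ 5121.4)
-Q = -1*15492096/3025 = -15492096/3025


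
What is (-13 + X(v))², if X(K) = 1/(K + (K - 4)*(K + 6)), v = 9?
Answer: 1190281/7056 ≈ 168.69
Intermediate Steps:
X(K) = 1/(K + (-4 + K)*(6 + K))
(-13 + X(v))² = (-13 + 1/(-24 + 9² + 3*9))² = (-13 + 1/(-24 + 81 + 27))² = (-13 + 1/84)² = (-1091/84)² = 1190281/7056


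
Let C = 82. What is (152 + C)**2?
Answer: 54756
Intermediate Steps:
(152 + C)**2 = (152 + 82)**2 = 234**2 = 54756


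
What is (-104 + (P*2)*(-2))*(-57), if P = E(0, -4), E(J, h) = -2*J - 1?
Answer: 5700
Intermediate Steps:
E(J, h) = -1 - 2*J
P = -1 (P = -1 - 2*0 = -1 + 0 = -1)
(-104 + (P*2)*(-2))*(-57) = (-104 - 1*2*(-2))*(-57) = (-104 - 2*(-2))*(-57) = (-104 + 4)*(-57) = -100*(-57) = 5700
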